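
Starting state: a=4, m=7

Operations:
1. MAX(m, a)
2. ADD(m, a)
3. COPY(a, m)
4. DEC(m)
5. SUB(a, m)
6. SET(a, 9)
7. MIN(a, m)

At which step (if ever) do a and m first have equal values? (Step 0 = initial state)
Step 3

a and m first become equal after step 3.

Comparing values at each step:
Initial: a=4, m=7
After step 1: a=4, m=7
After step 2: a=4, m=11
After step 3: a=11, m=11 ← equal!
After step 4: a=11, m=10
After step 5: a=1, m=10
After step 6: a=9, m=10
After step 7: a=9, m=10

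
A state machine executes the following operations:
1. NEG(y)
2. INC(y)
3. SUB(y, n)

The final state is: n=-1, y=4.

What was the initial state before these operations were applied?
n=-1, y=-2

Working backwards:
Final state: n=-1, y=4
Before step 3 (SUB(y, n)): n=-1, y=3
Before step 2 (INC(y)): n=-1, y=2
Before step 1 (NEG(y)): n=-1, y=-2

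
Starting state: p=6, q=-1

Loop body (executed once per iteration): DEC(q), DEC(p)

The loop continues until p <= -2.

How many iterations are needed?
8

Tracing iterations:
Initial: p=6, q=-1
After iteration 1: p=5, q=-2
After iteration 2: p=4, q=-3
After iteration 3: p=3, q=-4
After iteration 4: p=2, q=-5
After iteration 5: p=1, q=-6
After iteration 6: p=0, q=-7
After iteration 7: p=-1, q=-8
After iteration 8: p=-2, q=-9
p <= -2 now holds, so the loop exits after 8 iterations.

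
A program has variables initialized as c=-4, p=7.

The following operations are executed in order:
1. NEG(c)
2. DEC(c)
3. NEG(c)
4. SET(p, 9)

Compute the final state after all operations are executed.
{c: -3, p: 9}

Step-by-step execution:
Initial: c=-4, p=7
After step 1 (NEG(c)): c=4, p=7
After step 2 (DEC(c)): c=3, p=7
After step 3 (NEG(c)): c=-3, p=7
After step 4 (SET(p, 9)): c=-3, p=9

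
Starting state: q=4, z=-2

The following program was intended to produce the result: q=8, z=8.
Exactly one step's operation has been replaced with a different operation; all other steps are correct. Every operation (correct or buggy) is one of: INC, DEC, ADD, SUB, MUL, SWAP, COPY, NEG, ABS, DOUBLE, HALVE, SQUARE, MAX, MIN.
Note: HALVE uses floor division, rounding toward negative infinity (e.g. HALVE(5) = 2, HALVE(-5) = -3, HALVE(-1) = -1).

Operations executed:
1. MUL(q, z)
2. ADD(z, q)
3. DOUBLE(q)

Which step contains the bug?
Step 1

Trace with buggy code:
Initial: q=4, z=-2
After step 1: q=-8, z=-2
After step 2: q=-8, z=-10
After step 3: q=-16, z=-10
Actual final q=-16, z=-10 ≠ expected q=8, z=8.
Step 1 is the only position where a single-operation replacement can produce the expected result.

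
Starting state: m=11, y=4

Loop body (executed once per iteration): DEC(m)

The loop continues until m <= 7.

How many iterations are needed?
4

Tracing iterations:
Initial: m=11, y=4
After iteration 1: m=10, y=4
After iteration 2: m=9, y=4
After iteration 3: m=8, y=4
After iteration 4: m=7, y=4
m <= 7 now holds, so the loop exits after 4 iterations.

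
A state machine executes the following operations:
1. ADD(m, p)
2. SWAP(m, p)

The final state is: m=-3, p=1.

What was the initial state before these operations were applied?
m=4, p=-3

Working backwards:
Final state: m=-3, p=1
Before step 2 (SWAP(m, p)): m=1, p=-3
Before step 1 (ADD(m, p)): m=4, p=-3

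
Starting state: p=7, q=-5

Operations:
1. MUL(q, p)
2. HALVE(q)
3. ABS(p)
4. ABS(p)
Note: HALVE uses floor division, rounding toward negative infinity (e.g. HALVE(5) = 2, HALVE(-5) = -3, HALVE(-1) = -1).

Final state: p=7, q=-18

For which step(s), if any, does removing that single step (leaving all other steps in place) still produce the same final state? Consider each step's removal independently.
Step(s) 3, 4

Testing removal of each single step:
Without step 1: final = p=7, q=-3 (different)
Without step 2: final = p=7, q=-35 (different)
Without step 3: final = p=7, q=-18 (same)
Without step 4: final = p=7, q=-18 (same)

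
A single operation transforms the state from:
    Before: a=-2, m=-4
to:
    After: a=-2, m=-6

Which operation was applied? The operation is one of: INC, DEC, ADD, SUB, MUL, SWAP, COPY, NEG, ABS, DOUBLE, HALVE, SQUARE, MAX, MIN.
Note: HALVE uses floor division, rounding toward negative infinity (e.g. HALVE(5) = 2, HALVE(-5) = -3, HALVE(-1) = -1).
ADD(m, a)

Analyzing the change:
Before: a=-2, m=-4
After: a=-2, m=-6
Variable m changed from -4 to -6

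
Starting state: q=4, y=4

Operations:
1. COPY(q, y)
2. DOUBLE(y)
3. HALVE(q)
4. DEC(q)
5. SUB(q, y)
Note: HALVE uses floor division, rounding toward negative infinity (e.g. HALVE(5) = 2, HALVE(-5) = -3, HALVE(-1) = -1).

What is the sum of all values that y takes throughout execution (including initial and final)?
40

Values of y at each step:
Initial: y = 4
After step 1: y = 4
After step 2: y = 8
After step 3: y = 8
After step 4: y = 8
After step 5: y = 8
Sum = 4 + 4 + 8 + 8 + 8 + 8 = 40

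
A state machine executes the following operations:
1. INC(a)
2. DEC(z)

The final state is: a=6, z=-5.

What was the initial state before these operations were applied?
a=5, z=-4

Working backwards:
Final state: a=6, z=-5
Before step 2 (DEC(z)): a=6, z=-4
Before step 1 (INC(a)): a=5, z=-4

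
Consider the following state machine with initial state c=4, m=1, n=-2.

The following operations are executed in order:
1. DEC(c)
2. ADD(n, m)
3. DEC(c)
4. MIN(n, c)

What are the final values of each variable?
{c: 2, m: 1, n: -1}

Step-by-step execution:
Initial: c=4, m=1, n=-2
After step 1 (DEC(c)): c=3, m=1, n=-2
After step 2 (ADD(n, m)): c=3, m=1, n=-1
After step 3 (DEC(c)): c=2, m=1, n=-1
After step 4 (MIN(n, c)): c=2, m=1, n=-1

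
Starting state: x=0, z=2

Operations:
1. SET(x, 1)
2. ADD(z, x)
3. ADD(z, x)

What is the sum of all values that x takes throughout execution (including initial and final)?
3

Values of x at each step:
Initial: x = 0
After step 1: x = 1
After step 2: x = 1
After step 3: x = 1
Sum = 0 + 1 + 1 + 1 = 3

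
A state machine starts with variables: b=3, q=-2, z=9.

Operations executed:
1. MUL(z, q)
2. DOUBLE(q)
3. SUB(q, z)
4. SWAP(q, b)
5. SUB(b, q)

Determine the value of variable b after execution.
b = 11

Tracing execution:
Step 1: MUL(z, q) → b = 3
Step 2: DOUBLE(q) → b = 3
Step 3: SUB(q, z) → b = 3
Step 4: SWAP(q, b) → b = 14
Step 5: SUB(b, q) → b = 11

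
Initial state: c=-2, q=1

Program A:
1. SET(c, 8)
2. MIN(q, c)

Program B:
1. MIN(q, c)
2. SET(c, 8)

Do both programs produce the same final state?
No

Program A final state: c=8, q=1
Program B final state: c=8, q=-2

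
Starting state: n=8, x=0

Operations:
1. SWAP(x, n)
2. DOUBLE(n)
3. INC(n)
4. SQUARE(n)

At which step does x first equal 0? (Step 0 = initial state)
Step 0

Tracing x:
Initial: x = 0 ← first occurrence
After step 1: x = 8
After step 2: x = 8
After step 3: x = 8
After step 4: x = 8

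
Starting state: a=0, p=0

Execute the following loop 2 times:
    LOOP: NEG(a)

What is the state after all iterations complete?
a=0, p=0

Iteration trace:
Start: a=0, p=0
After iteration 1: a=0, p=0
After iteration 2: a=0, p=0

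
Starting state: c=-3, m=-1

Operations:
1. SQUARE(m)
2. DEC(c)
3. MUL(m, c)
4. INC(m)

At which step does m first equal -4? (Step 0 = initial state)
Step 3

Tracing m:
Initial: m = -1
After step 1: m = 1
After step 2: m = 1
After step 3: m = -4 ← first occurrence
After step 4: m = -3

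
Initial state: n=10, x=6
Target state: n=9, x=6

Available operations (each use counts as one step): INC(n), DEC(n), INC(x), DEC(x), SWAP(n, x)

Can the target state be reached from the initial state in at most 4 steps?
Yes

Path (1 step): DEC(n)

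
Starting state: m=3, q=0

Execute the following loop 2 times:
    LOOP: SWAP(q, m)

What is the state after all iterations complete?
m=3, q=0

Iteration trace:
Start: m=3, q=0
After iteration 1: m=0, q=3
After iteration 2: m=3, q=0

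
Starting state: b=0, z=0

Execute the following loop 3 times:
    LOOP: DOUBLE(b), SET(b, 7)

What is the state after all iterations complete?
b=7, z=0

Iteration trace:
Start: b=0, z=0
After iteration 1: b=7, z=0
After iteration 2: b=7, z=0
After iteration 3: b=7, z=0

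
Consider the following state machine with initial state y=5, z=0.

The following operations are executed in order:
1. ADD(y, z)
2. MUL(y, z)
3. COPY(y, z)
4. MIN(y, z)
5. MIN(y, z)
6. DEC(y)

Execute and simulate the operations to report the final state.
{y: -1, z: 0}

Step-by-step execution:
Initial: y=5, z=0
After step 1 (ADD(y, z)): y=5, z=0
After step 2 (MUL(y, z)): y=0, z=0
After step 3 (COPY(y, z)): y=0, z=0
After step 4 (MIN(y, z)): y=0, z=0
After step 5 (MIN(y, z)): y=0, z=0
After step 6 (DEC(y)): y=-1, z=0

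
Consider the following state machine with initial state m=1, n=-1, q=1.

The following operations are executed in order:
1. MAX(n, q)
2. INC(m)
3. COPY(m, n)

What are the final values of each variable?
{m: 1, n: 1, q: 1}

Step-by-step execution:
Initial: m=1, n=-1, q=1
After step 1 (MAX(n, q)): m=1, n=1, q=1
After step 2 (INC(m)): m=2, n=1, q=1
After step 3 (COPY(m, n)): m=1, n=1, q=1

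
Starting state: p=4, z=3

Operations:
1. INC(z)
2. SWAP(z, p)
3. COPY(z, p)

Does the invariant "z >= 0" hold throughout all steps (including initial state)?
Yes

The invariant holds at every step.

State at each step:
Initial: p=4, z=3
After step 1: p=4, z=4
After step 2: p=4, z=4
After step 3: p=4, z=4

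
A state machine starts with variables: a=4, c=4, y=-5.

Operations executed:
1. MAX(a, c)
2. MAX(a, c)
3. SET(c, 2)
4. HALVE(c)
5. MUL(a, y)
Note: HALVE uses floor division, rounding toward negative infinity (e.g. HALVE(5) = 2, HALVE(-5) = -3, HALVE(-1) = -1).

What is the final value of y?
y = -5

Tracing execution:
Step 1: MAX(a, c) → y = -5
Step 2: MAX(a, c) → y = -5
Step 3: SET(c, 2) → y = -5
Step 4: HALVE(c) → y = -5
Step 5: MUL(a, y) → y = -5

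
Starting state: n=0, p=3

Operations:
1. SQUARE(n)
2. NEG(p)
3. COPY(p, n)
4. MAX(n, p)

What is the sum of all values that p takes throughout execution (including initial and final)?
3

Values of p at each step:
Initial: p = 3
After step 1: p = 3
After step 2: p = -3
After step 3: p = 0
After step 4: p = 0
Sum = 3 + 3 + -3 + 0 + 0 = 3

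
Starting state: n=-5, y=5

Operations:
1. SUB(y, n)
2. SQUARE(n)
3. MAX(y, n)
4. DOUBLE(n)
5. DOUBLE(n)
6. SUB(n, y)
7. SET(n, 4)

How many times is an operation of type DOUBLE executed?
2

Counting DOUBLE operations:
Step 4: DOUBLE(n) ← DOUBLE
Step 5: DOUBLE(n) ← DOUBLE
Total: 2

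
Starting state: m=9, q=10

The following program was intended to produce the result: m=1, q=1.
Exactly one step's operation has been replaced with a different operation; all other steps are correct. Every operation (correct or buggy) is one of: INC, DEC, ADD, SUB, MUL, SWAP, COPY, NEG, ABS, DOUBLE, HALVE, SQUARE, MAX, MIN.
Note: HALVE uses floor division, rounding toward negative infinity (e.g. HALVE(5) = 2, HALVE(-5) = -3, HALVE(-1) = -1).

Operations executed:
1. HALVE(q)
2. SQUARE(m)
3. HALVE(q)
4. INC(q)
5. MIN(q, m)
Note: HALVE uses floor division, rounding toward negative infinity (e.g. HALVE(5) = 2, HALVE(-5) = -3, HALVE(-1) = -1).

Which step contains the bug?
Step 1

Trace with buggy code:
Initial: m=9, q=10
After step 1: m=9, q=5
After step 2: m=81, q=5
After step 3: m=81, q=2
After step 4: m=81, q=3
After step 5: m=81, q=3
Actual final m=81, q=3 ≠ expected m=1, q=1.
Step 1 is the only position where a single-operation replacement can produce the expected result.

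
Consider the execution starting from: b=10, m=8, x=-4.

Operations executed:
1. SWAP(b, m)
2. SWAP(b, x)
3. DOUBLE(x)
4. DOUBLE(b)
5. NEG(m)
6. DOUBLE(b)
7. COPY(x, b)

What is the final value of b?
b = -16

Tracing execution:
Step 1: SWAP(b, m) → b = 8
Step 2: SWAP(b, x) → b = -4
Step 3: DOUBLE(x) → b = -4
Step 4: DOUBLE(b) → b = -8
Step 5: NEG(m) → b = -8
Step 6: DOUBLE(b) → b = -16
Step 7: COPY(x, b) → b = -16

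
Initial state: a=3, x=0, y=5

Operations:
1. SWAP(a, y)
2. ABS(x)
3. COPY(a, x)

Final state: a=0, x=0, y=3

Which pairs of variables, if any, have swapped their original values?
None

Comparing initial and final values:
x: 0 → 0
y: 5 → 3
a: 3 → 0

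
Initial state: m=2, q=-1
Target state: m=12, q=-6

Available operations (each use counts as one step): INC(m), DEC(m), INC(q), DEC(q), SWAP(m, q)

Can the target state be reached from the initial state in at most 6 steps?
No

The target state cannot be reached within 6 steps.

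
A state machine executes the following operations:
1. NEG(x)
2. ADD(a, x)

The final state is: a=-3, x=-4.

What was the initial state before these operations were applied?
a=1, x=4

Working backwards:
Final state: a=-3, x=-4
Before step 2 (ADD(a, x)): a=1, x=-4
Before step 1 (NEG(x)): a=1, x=4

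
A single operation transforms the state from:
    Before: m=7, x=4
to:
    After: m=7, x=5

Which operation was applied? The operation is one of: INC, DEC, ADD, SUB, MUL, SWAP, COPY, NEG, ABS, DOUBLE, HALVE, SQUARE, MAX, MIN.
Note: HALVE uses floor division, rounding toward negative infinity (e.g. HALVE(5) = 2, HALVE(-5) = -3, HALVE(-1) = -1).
INC(x)

Analyzing the change:
Before: m=7, x=4
After: m=7, x=5
Variable x changed from 4 to 5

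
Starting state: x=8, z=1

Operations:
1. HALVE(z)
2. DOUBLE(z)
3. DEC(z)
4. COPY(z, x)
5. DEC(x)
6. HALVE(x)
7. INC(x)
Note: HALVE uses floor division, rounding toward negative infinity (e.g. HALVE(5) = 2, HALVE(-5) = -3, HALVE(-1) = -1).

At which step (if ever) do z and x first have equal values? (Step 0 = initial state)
Step 4

z and x first become equal after step 4.

Comparing values at each step:
Initial: z=1, x=8
After step 1: z=0, x=8
After step 2: z=0, x=8
After step 3: z=-1, x=8
After step 4: z=8, x=8 ← equal!
After step 5: z=8, x=7
After step 6: z=8, x=3
After step 7: z=8, x=4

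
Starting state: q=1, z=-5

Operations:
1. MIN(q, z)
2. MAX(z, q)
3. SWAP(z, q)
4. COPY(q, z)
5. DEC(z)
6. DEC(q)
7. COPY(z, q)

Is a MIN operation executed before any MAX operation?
Yes

First MIN: step 1
First MAX: step 2
Since 1 < 2, MIN comes first.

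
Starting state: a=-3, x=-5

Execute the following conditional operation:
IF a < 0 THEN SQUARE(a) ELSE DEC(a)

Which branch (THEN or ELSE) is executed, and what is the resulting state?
Branch: THEN, Final state: a=9, x=-5

Evaluating condition: a < 0
a = -3
Condition is True, so THEN branch executes
After SQUARE(a): a=9, x=-5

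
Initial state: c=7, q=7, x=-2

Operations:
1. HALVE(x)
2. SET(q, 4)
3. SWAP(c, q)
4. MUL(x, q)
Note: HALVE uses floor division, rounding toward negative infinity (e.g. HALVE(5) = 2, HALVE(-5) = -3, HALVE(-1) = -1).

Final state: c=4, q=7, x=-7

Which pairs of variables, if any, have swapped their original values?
None

Comparing initial and final values:
x: -2 → -7
q: 7 → 7
c: 7 → 4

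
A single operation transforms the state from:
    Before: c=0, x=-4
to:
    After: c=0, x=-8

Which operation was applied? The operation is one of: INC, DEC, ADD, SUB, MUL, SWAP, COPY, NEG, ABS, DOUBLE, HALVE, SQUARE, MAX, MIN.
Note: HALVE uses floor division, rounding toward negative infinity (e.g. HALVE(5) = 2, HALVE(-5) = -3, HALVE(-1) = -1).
DOUBLE(x)

Analyzing the change:
Before: c=0, x=-4
After: c=0, x=-8
Variable x changed from -4 to -8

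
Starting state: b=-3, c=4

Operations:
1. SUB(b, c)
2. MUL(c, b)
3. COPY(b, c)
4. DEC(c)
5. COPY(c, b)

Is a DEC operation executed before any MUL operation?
No

First DEC: step 4
First MUL: step 2
Since 4 > 2, MUL comes first.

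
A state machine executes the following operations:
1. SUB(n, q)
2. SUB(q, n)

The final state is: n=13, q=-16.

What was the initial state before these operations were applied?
n=10, q=-3

Working backwards:
Final state: n=13, q=-16
Before step 2 (SUB(q, n)): n=13, q=-3
Before step 1 (SUB(n, q)): n=10, q=-3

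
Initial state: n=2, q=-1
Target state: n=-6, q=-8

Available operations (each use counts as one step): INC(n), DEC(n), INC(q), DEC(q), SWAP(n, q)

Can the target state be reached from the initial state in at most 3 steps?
No

The target state cannot be reached within 3 steps.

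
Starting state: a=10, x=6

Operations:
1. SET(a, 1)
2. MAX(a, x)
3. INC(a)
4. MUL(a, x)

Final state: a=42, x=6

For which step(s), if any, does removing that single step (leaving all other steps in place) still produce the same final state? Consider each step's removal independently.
None - removing any single step changes the final result

Testing removal of each single step:
Without step 1: final = a=66, x=6 (different)
Without step 2: final = a=12, x=6 (different)
Without step 3: final = a=36, x=6 (different)
Without step 4: final = a=7, x=6 (different)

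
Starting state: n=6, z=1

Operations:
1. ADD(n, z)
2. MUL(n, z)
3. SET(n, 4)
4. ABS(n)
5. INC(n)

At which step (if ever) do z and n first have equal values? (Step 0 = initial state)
Never

z and n never become equal during execution.

Comparing values at each step:
Initial: z=1, n=6
After step 1: z=1, n=7
After step 2: z=1, n=7
After step 3: z=1, n=4
After step 4: z=1, n=4
After step 5: z=1, n=5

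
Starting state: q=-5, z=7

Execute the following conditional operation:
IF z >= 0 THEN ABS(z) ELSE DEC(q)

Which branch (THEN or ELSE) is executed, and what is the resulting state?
Branch: THEN, Final state: q=-5, z=7

Evaluating condition: z >= 0
z = 7
Condition is True, so THEN branch executes
After ABS(z): q=-5, z=7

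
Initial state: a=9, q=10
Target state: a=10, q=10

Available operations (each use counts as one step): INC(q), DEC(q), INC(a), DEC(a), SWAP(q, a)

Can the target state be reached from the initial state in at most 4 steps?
Yes

Path (1 step): INC(a)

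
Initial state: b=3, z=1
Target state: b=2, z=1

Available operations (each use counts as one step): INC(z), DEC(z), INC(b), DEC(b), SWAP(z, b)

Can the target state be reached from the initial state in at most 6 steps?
Yes

Path (1 step): DEC(b)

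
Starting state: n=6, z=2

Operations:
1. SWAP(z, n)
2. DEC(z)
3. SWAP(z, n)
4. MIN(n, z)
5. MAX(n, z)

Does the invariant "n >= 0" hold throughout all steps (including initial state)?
Yes

The invariant holds at every step.

State at each step:
Initial: n=6, z=2
After step 1: n=2, z=6
After step 2: n=2, z=5
After step 3: n=5, z=2
After step 4: n=2, z=2
After step 5: n=2, z=2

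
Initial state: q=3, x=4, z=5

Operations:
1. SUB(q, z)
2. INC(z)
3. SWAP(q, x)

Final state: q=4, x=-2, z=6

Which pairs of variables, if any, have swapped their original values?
None

Comparing initial and final values:
z: 5 → 6
q: 3 → 4
x: 4 → -2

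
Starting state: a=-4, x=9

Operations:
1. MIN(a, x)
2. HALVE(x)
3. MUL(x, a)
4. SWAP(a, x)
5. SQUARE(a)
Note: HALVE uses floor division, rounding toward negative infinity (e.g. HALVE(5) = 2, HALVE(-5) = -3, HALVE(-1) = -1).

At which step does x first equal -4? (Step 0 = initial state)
Step 4

Tracing x:
Initial: x = 9
After step 1: x = 9
After step 2: x = 4
After step 3: x = -16
After step 4: x = -4 ← first occurrence
After step 5: x = -4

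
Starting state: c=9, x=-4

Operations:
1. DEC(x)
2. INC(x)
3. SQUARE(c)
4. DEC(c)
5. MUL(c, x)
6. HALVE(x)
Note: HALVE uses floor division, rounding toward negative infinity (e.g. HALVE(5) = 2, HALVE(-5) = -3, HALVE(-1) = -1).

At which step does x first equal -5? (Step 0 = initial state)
Step 1

Tracing x:
Initial: x = -4
After step 1: x = -5 ← first occurrence
After step 2: x = -4
After step 3: x = -4
After step 4: x = -4
After step 5: x = -4
After step 6: x = -2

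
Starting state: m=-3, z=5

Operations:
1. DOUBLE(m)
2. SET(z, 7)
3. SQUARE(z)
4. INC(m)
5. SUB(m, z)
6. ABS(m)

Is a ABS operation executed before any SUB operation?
No

First ABS: step 6
First SUB: step 5
Since 6 > 5, SUB comes first.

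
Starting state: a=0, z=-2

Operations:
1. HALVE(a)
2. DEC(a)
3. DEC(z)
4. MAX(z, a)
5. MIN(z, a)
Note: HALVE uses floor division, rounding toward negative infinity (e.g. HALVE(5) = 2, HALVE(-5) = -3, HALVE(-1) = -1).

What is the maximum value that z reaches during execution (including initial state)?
-1

Values of z at each step:
Initial: z = -2
After step 1: z = -2
After step 2: z = -2
After step 3: z = -3
After step 4: z = -1 ← maximum
After step 5: z = -1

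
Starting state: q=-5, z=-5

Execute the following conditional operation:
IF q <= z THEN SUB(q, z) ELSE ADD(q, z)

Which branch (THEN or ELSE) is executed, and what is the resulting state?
Branch: THEN, Final state: q=0, z=-5

Evaluating condition: q <= z
q = -5, z = -5
Condition is True, so THEN branch executes
After SUB(q, z): q=0, z=-5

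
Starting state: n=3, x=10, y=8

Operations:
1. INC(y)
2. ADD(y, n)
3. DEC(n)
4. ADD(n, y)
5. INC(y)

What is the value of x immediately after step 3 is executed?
x = 10

Tracing x through execution:
Initial: x = 10
After step 1 (INC(y)): x = 10
After step 2 (ADD(y, n)): x = 10
After step 3 (DEC(n)): x = 10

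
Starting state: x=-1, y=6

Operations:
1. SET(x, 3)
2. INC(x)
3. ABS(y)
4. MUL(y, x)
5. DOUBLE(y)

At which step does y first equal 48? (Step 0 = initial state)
Step 5

Tracing y:
Initial: y = 6
After step 1: y = 6
After step 2: y = 6
After step 3: y = 6
After step 4: y = 24
After step 5: y = 48 ← first occurrence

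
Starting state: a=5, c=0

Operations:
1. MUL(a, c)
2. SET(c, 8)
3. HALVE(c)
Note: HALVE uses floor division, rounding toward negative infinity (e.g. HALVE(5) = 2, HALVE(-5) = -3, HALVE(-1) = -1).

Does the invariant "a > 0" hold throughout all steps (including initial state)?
No, violated after step 1

The invariant is violated after step 1.

State at each step:
Initial: a=5, c=0
After step 1: a=0, c=0
After step 2: a=0, c=8
After step 3: a=0, c=4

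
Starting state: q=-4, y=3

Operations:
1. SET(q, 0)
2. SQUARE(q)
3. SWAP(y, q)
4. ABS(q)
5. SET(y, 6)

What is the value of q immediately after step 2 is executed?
q = 0

Tracing q through execution:
Initial: q = -4
After step 1 (SET(q, 0)): q = 0
After step 2 (SQUARE(q)): q = 0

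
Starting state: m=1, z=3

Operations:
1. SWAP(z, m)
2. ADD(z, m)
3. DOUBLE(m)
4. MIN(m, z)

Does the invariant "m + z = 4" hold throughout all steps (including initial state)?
No, violated after step 2

The invariant is violated after step 2.

State at each step:
Initial: m=1, z=3
After step 1: m=3, z=1
After step 2: m=3, z=4
After step 3: m=6, z=4
After step 4: m=4, z=4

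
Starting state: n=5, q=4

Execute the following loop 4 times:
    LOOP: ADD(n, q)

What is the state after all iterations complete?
n=21, q=4

Iteration trace:
Start: n=5, q=4
After iteration 1: n=9, q=4
After iteration 2: n=13, q=4
After iteration 3: n=17, q=4
After iteration 4: n=21, q=4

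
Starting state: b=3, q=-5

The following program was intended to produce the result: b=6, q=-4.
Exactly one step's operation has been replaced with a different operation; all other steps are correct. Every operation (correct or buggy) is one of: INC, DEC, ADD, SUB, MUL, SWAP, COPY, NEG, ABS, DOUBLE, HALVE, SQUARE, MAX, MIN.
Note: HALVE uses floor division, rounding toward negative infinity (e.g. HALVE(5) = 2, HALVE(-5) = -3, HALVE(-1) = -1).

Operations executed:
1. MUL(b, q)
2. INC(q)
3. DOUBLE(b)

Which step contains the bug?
Step 1

Trace with buggy code:
Initial: b=3, q=-5
After step 1: b=-15, q=-5
After step 2: b=-15, q=-4
After step 3: b=-30, q=-4
Actual final b=-30, q=-4 ≠ expected b=6, q=-4.
Step 1 is the only position where a single-operation replacement can produce the expected result.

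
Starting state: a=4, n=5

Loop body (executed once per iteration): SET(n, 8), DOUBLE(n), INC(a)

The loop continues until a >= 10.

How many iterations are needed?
6

Tracing iterations:
Initial: a=4, n=5
After iteration 1: a=5, n=16
After iteration 2: a=6, n=16
After iteration 3: a=7, n=16
After iteration 4: a=8, n=16
After iteration 5: a=9, n=16
After iteration 6: a=10, n=16
a >= 10 now holds, so the loop exits after 6 iterations.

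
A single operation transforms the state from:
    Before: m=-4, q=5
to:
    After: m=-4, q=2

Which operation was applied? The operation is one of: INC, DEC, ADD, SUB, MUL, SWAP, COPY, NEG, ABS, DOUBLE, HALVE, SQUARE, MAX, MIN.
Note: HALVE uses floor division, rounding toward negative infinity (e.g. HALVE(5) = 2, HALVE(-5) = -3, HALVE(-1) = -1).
HALVE(q)

Analyzing the change:
Before: m=-4, q=5
After: m=-4, q=2
Variable q changed from 5 to 2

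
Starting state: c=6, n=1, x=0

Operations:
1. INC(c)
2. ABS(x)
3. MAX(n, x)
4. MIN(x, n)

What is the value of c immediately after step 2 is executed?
c = 7

Tracing c through execution:
Initial: c = 6
After step 1 (INC(c)): c = 7
After step 2 (ABS(x)): c = 7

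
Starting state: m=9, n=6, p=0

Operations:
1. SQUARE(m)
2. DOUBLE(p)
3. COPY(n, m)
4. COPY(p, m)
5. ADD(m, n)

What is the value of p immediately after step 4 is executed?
p = 81

Tracing p through execution:
Initial: p = 0
After step 1 (SQUARE(m)): p = 0
After step 2 (DOUBLE(p)): p = 0
After step 3 (COPY(n, m)): p = 0
After step 4 (COPY(p, m)): p = 81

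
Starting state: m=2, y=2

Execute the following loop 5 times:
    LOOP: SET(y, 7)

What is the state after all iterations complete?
m=2, y=7

Iteration trace:
Start: m=2, y=2
After iteration 1: m=2, y=7
After iteration 2: m=2, y=7
After iteration 3: m=2, y=7
After iteration 4: m=2, y=7
After iteration 5: m=2, y=7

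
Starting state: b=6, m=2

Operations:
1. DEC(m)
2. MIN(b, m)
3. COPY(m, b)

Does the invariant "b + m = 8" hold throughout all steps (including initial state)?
No, violated after step 1

The invariant is violated after step 1.

State at each step:
Initial: b=6, m=2
After step 1: b=6, m=1
After step 2: b=1, m=1
After step 3: b=1, m=1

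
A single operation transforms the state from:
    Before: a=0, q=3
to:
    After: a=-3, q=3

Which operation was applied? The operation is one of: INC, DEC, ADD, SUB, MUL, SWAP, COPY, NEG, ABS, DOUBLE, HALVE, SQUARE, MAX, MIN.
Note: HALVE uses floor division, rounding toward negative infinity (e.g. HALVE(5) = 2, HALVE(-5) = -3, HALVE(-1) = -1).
SUB(a, q)

Analyzing the change:
Before: a=0, q=3
After: a=-3, q=3
Variable a changed from 0 to -3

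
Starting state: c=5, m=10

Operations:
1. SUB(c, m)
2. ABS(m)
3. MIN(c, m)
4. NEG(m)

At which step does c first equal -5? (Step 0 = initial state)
Step 1

Tracing c:
Initial: c = 5
After step 1: c = -5 ← first occurrence
After step 2: c = -5
After step 3: c = -5
After step 4: c = -5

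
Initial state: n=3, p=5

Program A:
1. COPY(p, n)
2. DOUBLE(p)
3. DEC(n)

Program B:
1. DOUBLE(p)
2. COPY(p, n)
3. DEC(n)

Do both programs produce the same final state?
No

Program A final state: n=2, p=6
Program B final state: n=2, p=3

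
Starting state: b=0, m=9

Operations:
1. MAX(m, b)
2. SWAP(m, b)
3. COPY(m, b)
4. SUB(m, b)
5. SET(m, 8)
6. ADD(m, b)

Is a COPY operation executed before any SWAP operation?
No

First COPY: step 3
First SWAP: step 2
Since 3 > 2, SWAP comes first.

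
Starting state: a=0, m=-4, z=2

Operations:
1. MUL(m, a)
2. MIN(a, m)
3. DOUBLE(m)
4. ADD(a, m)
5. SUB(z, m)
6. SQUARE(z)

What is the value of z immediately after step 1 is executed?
z = 2

Tracing z through execution:
Initial: z = 2
After step 1 (MUL(m, a)): z = 2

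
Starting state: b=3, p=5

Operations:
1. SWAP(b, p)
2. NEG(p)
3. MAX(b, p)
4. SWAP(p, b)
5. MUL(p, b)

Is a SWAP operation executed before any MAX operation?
Yes

First SWAP: step 1
First MAX: step 3
Since 1 < 3, SWAP comes first.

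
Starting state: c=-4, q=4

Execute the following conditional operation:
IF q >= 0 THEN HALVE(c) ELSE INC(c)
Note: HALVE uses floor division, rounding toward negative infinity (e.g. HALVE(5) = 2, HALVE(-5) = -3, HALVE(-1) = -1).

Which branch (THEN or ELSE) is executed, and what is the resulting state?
Branch: THEN, Final state: c=-2, q=4

Evaluating condition: q >= 0
q = 4
Condition is True, so THEN branch executes
After HALVE(c): c=-2, q=4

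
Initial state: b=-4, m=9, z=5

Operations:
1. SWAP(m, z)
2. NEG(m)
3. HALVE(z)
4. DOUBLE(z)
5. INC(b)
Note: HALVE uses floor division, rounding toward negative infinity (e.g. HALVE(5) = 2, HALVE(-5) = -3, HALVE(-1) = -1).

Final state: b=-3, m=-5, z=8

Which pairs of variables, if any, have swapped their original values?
None

Comparing initial and final values:
b: -4 → -3
m: 9 → -5
z: 5 → 8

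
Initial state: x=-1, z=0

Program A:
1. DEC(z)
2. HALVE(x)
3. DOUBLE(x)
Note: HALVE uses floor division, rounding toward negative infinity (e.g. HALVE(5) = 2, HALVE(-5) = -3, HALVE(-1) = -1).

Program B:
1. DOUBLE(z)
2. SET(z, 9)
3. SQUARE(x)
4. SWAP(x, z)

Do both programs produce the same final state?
No

Program A final state: x=-2, z=-1
Program B final state: x=9, z=1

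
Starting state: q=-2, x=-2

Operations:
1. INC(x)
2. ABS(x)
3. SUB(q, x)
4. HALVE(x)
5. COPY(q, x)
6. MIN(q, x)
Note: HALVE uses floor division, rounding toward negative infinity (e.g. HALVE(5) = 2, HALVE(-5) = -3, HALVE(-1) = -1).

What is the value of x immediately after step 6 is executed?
x = 0

Tracing x through execution:
Initial: x = -2
After step 1 (INC(x)): x = -1
After step 2 (ABS(x)): x = 1
After step 3 (SUB(q, x)): x = 1
After step 4 (HALVE(x)): x = 0
After step 5 (COPY(q, x)): x = 0
After step 6 (MIN(q, x)): x = 0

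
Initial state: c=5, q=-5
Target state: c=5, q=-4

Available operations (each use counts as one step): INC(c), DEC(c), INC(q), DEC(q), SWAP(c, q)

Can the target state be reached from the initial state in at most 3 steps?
Yes

Path (1 step): INC(q)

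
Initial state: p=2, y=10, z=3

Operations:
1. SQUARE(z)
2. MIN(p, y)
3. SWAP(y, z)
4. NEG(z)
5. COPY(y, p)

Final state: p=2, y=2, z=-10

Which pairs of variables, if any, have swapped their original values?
None

Comparing initial and final values:
z: 3 → -10
y: 10 → 2
p: 2 → 2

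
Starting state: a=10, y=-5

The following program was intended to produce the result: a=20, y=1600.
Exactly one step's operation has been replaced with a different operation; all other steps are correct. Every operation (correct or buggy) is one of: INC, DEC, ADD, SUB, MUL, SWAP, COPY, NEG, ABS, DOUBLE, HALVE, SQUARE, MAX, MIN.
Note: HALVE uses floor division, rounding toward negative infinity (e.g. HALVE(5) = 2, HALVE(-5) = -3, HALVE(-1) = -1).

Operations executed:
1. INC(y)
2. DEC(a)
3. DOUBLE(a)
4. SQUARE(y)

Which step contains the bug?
Step 2

Trace with buggy code:
Initial: a=10, y=-5
After step 1: a=10, y=-4
After step 2: a=9, y=-4
After step 3: a=18, y=-4
After step 4: a=18, y=16
Actual final a=18, y=16 ≠ expected a=20, y=1600.
Step 2 is the only position where a single-operation replacement can produce the expected result.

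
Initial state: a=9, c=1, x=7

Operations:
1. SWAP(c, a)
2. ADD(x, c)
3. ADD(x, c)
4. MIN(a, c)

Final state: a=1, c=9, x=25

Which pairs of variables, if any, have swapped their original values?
(a, c)

Comparing initial and final values:
a: 9 → 1
x: 7 → 25
c: 1 → 9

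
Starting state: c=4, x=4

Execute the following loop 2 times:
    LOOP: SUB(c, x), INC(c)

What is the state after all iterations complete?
c=-2, x=4

Iteration trace:
Start: c=4, x=4
After iteration 1: c=1, x=4
After iteration 2: c=-2, x=4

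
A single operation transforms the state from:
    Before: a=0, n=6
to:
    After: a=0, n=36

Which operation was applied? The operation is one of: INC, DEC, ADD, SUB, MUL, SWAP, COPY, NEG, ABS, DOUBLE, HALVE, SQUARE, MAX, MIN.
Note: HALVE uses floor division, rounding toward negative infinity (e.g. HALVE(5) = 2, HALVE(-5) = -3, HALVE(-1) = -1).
SQUARE(n)

Analyzing the change:
Before: a=0, n=6
After: a=0, n=36
Variable n changed from 6 to 36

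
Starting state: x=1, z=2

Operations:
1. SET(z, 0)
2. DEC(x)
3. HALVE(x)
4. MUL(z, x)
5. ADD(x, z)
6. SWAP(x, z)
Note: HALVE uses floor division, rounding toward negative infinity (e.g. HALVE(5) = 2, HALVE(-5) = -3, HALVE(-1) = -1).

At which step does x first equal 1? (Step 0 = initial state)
Step 0

Tracing x:
Initial: x = 1 ← first occurrence
After step 1: x = 1
After step 2: x = 0
After step 3: x = 0
After step 4: x = 0
After step 5: x = 0
After step 6: x = 0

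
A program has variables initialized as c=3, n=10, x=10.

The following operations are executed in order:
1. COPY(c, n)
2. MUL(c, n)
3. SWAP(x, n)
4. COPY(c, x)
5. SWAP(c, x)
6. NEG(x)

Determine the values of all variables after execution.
{c: 10, n: 10, x: -10}

Step-by-step execution:
Initial: c=3, n=10, x=10
After step 1 (COPY(c, n)): c=10, n=10, x=10
After step 2 (MUL(c, n)): c=100, n=10, x=10
After step 3 (SWAP(x, n)): c=100, n=10, x=10
After step 4 (COPY(c, x)): c=10, n=10, x=10
After step 5 (SWAP(c, x)): c=10, n=10, x=10
After step 6 (NEG(x)): c=10, n=10, x=-10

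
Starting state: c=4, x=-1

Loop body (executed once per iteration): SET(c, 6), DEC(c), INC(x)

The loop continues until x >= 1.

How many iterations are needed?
2

Tracing iterations:
Initial: c=4, x=-1
After iteration 1: c=5, x=0
After iteration 2: c=5, x=1
x >= 1 now holds, so the loop exits after 2 iterations.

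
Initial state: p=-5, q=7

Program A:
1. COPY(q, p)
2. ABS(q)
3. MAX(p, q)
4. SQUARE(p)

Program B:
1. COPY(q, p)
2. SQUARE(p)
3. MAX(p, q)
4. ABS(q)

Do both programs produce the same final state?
Yes

Program A final state: p=25, q=5
Program B final state: p=25, q=5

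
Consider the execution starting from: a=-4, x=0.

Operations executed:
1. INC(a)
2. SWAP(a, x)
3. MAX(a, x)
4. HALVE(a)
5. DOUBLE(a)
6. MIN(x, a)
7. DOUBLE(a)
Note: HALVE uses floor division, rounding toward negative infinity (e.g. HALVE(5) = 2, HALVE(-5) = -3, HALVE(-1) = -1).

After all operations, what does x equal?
x = -3

Tracing execution:
Step 1: INC(a) → x = 0
Step 2: SWAP(a, x) → x = -3
Step 3: MAX(a, x) → x = -3
Step 4: HALVE(a) → x = -3
Step 5: DOUBLE(a) → x = -3
Step 6: MIN(x, a) → x = -3
Step 7: DOUBLE(a) → x = -3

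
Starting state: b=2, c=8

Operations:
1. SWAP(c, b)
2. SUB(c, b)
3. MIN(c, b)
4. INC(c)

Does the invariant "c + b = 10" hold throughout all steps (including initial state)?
No, violated after step 2

The invariant is violated after step 2.

State at each step:
Initial: b=2, c=8
After step 1: b=8, c=2
After step 2: b=8, c=-6
After step 3: b=8, c=-6
After step 4: b=8, c=-5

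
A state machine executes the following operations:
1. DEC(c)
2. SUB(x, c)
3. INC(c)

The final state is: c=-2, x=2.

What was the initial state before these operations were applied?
c=-2, x=-1

Working backwards:
Final state: c=-2, x=2
Before step 3 (INC(c)): c=-3, x=2
Before step 2 (SUB(x, c)): c=-3, x=-1
Before step 1 (DEC(c)): c=-2, x=-1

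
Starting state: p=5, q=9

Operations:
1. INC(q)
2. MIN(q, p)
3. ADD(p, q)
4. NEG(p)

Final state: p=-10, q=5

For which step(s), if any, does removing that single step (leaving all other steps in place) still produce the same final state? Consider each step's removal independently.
Step(s) 1

Testing removal of each single step:
Without step 1: final = p=-10, q=5 (same)
Without step 2: final = p=-15, q=10 (different)
Without step 3: final = p=-5, q=5 (different)
Without step 4: final = p=10, q=5 (different)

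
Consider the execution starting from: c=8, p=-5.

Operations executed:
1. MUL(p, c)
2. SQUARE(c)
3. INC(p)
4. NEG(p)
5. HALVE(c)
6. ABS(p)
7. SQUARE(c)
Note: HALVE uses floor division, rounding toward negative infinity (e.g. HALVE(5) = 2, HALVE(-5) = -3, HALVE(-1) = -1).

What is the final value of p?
p = 39

Tracing execution:
Step 1: MUL(p, c) → p = -40
Step 2: SQUARE(c) → p = -40
Step 3: INC(p) → p = -39
Step 4: NEG(p) → p = 39
Step 5: HALVE(c) → p = 39
Step 6: ABS(p) → p = 39
Step 7: SQUARE(c) → p = 39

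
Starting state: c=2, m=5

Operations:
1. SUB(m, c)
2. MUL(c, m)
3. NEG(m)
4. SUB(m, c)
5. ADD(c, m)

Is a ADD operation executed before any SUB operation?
No

First ADD: step 5
First SUB: step 1
Since 5 > 1, SUB comes first.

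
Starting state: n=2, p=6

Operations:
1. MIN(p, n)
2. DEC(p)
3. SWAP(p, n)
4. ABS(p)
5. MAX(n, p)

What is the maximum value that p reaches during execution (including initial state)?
6

Values of p at each step:
Initial: p = 6 ← maximum
After step 1: p = 2
After step 2: p = 1
After step 3: p = 2
After step 4: p = 2
After step 5: p = 2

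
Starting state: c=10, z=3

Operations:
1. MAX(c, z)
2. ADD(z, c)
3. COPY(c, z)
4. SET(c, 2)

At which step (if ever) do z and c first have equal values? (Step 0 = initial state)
Step 3

z and c first become equal after step 3.

Comparing values at each step:
Initial: z=3, c=10
After step 1: z=3, c=10
After step 2: z=13, c=10
After step 3: z=13, c=13 ← equal!
After step 4: z=13, c=2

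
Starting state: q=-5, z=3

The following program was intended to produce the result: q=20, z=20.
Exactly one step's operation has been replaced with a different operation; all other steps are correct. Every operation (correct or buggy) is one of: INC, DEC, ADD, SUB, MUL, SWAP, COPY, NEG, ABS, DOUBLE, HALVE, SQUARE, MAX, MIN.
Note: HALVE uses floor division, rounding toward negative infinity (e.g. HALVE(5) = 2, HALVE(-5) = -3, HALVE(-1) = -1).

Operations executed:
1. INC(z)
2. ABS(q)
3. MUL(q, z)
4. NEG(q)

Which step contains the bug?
Step 4

Trace with buggy code:
Initial: q=-5, z=3
After step 1: q=-5, z=4
After step 2: q=5, z=4
After step 3: q=20, z=4
After step 4: q=-20, z=4
Actual final q=-20, z=4 ≠ expected q=20, z=20.
Step 4 is the only position where a single-operation replacement can produce the expected result.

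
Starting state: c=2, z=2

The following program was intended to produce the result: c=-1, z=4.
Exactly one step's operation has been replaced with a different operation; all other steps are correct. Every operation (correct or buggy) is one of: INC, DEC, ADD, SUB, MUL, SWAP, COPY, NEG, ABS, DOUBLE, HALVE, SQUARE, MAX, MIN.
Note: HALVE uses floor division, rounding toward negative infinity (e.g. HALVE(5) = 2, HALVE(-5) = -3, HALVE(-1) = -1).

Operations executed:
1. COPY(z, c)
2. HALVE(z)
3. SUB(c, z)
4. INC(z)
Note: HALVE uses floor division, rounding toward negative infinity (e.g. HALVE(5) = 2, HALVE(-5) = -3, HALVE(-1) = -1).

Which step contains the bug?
Step 2

Trace with buggy code:
Initial: c=2, z=2
After step 1: c=2, z=2
After step 2: c=2, z=1
After step 3: c=1, z=1
After step 4: c=1, z=2
Actual final c=1, z=2 ≠ expected c=-1, z=4.
Step 2 is the only position where a single-operation replacement can produce the expected result.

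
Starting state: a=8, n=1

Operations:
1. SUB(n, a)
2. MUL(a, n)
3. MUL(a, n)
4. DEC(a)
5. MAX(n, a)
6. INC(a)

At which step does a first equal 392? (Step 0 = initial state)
Step 3

Tracing a:
Initial: a = 8
After step 1: a = 8
After step 2: a = -56
After step 3: a = 392 ← first occurrence
After step 4: a = 391
After step 5: a = 391
After step 6: a = 392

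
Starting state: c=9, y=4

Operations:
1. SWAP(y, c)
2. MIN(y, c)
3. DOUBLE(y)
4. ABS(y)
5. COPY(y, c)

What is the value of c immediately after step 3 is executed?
c = 4

Tracing c through execution:
Initial: c = 9
After step 1 (SWAP(y, c)): c = 4
After step 2 (MIN(y, c)): c = 4
After step 3 (DOUBLE(y)): c = 4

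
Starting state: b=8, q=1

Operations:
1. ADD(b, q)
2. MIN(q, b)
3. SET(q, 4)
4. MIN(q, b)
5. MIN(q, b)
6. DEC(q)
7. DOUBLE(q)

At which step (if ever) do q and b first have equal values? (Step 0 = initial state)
Never

q and b never become equal during execution.

Comparing values at each step:
Initial: q=1, b=8
After step 1: q=1, b=9
After step 2: q=1, b=9
After step 3: q=4, b=9
After step 4: q=4, b=9
After step 5: q=4, b=9
After step 6: q=3, b=9
After step 7: q=6, b=9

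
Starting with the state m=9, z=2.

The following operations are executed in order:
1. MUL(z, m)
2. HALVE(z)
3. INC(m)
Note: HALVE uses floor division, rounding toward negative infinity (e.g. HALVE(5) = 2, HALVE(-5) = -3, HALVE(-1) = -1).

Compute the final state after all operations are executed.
{m: 10, z: 9}

Step-by-step execution:
Initial: m=9, z=2
After step 1 (MUL(z, m)): m=9, z=18
After step 2 (HALVE(z)): m=9, z=9
After step 3 (INC(m)): m=10, z=9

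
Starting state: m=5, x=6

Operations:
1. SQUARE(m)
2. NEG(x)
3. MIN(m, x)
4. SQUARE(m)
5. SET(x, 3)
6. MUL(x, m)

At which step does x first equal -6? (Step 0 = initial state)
Step 2

Tracing x:
Initial: x = 6
After step 1: x = 6
After step 2: x = -6 ← first occurrence
After step 3: x = -6
After step 4: x = -6
After step 5: x = 3
After step 6: x = 108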